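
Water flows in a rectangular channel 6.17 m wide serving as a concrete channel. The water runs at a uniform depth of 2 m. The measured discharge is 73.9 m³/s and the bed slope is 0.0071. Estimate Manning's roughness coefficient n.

Flow area A = b·y = 6.17 × 2 = 12.34 m². Wetted perimeter P = b + 2y = 6.17 + 2×2 = 10.17 m.
Hydraulic radius R = A/P = 12.34/10.17 = 1.213 m.
Rearranging Manning's equation: n = (1/Q) A R^(2/3) S^(1/2) = (1/73.9) × 12.34 × 1.213^(2/3) × √0.0071 = 0.016.

n = 0.016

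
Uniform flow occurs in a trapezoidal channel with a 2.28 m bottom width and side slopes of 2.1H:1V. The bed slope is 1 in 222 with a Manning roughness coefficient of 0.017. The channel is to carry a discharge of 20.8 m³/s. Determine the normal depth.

Manning's equation rearranged: A R^(2/3) = nQ / (1·√S) = 0.017 × 20.8 / (√0.004505) = 5.269.
Trying y = 1.6 m: A R^(2/3) = 8.586 — too large.
Trying y = 1.27 m: A R^(2/3) = 5.266 — ≈ 5.269.

y_n = 1.27 m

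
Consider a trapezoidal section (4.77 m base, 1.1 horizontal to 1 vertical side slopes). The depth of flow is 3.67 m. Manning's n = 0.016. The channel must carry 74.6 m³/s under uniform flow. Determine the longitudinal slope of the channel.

S = 0.00052

With bottom width b = 4.77 m and side slope z = 1.1: A = (b + zy)y = (4.77 + 1.1×3.67)×3.67 = 32.32 m²; P = b + 2y√(1+z²) = 4.77 + 2×3.67×1.487 = 15.68 m.
Hydraulic radius R = A/P = 32.32/15.68 = 2.061 m.
From Manning's equation, S = [nQ / (1 A R^(2/3))]² = [0.016 × 74.6 / (1 × 32.32 × 2.061^(2/3))]² = 0.00052.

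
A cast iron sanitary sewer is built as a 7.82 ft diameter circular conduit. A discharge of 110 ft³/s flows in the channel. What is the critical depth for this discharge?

At critical depth, Q² T / (g A³) = 1, i.e. A³/T = Q²/g = 110²/32.2 = 375.8.
Try y = 2.1 ft: A³/T = 161.5 — too small.
Try y = 3.28 ft: A³/T = 904.1 — too large.
Try y = 2.61 ft: A³/T = 375.2 — ≈ 375.8.

y_c = 2.61 ft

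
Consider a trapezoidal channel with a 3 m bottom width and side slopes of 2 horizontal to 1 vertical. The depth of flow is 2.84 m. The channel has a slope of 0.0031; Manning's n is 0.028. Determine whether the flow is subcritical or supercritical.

With bottom width b = 3 m and side slope z = 2: A = (b + zy)y = (3 + 2×2.84)×2.84 = 24.65 m²; P = b + 2y√(1+z²) = 3 + 2×2.84×2.236 = 15.7 m.
Hydraulic radius R = A/P = 24.65/15.7 = 1.57 m.
V = (1/n) R^(2/3) √S = (1/0.028) × 1.57^(2/3) × √0.0031 = 2.686 m/s. Hydraulic depth D_h = A/T = 24.65/14.36 = 1.717 m.
Froude number Fr = V/√(g·D_h) = 2.686/√(9.81×1.717) = 0.655, which is less than 1, so the flow is subcritical.

subcritical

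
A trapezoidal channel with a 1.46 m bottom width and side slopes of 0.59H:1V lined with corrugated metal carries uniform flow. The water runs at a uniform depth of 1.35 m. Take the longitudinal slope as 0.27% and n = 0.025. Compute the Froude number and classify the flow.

With bottom width b = 1.46 m and side slope z = 0.59: A = (b + zy)y = (1.46 + 0.59×1.35)×1.35 = 3.046 m²; P = b + 2y√(1+z²) = 1.46 + 2×1.35×1.161 = 4.595 m.
Hydraulic radius R = A/P = 3.046/4.595 = 0.663 m.
V = (1/n) R^(2/3) √S = (1/0.025) × 0.663^(2/3) × √0.0027 = 1.58 m/s. Hydraulic depth D_h = A/T = 3.046/3.053 = 0.9978 m.
Froude number Fr = V/√(g·D_h) = 1.58/√(9.81×0.9978) = 0.505, which is less than 1, so the flow is subcritical.

subcritical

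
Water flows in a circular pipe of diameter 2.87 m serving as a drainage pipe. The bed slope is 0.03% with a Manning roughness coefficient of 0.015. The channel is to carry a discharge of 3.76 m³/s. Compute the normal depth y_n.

y_n = 1.65 m

Manning's equation rearranged: A R^(2/3) = nQ / (1·√S) = 0.015 × 3.76 / (√0.0003) = 3.256.
Try y = 1.36 m: A R^(2/3) = 2.364 — low.
Try y = 1.65 m: A R^(2/3) = 3.26 — close enough.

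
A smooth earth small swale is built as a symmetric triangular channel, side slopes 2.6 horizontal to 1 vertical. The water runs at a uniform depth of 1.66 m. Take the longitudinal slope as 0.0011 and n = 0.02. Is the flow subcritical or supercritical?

subcritical

For a triangular section with side slope z = 2.6: A = zy² = 2.6×1.66² = 7.165 m²; P = 2y√(1+z²) = 2×1.66×2.786 = 9.248 m.
Hydraulic radius R = A/P = 7.165/9.248 = 0.7747 m.
V = (1/n) R^(2/3) √S = (1/0.02) × 0.7747^(2/3) × √0.0011 = 1.399 m/s. Hydraulic depth D_h = A/T = 7.165/8.632 = 0.83 m.
Froude number Fr = V/√(g·D_h) = 1.399/√(9.81×0.83) = 0.49, which is less than 1, so the flow is subcritical.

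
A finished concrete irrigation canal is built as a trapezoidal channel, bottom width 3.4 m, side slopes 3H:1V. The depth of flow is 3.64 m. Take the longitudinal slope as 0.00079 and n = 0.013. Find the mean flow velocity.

V = 3.4 m/s

With bottom width b = 3.4 m and side slope z = 3: A = (b + zy)y = (3.4 + 3×3.64)×3.64 = 52.12 m²; P = b + 2y√(1+z²) = 3.4 + 2×3.64×3.162 = 26.42 m.
Hydraulic radius R = A/P = 52.12/26.42 = 1.973 m.
From Manning's equation, V = (1/n) R^(2/3) S^(1/2) = (1/0.013) × 1.973^(2/3) × 0.00079^(1/2) = 3.4 m/s.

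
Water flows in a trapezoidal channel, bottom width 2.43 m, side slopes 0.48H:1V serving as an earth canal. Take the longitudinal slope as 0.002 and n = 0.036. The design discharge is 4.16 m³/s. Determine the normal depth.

y_n = 1.32 m

Manning's equation rearranged: A R^(2/3) = nQ / (1·√S) = 0.036 × 4.16 / (√0.002) = 3.349.
Trying y = 1.67 m: A R^(2/3) = 4.955 — too large.
Trying y = 1.12 m: A R^(2/3) = 2.561 — too small.
Trying y = 1.32 m: A R^(2/3) = 3.352 — close enough.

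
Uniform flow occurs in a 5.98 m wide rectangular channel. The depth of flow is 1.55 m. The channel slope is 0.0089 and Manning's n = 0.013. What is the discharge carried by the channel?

Flow area A = b·y = 5.98 × 1.55 = 9.269 m². Wetted perimeter P = b + 2y = 5.98 + 2×1.55 = 9.08 m.
Hydraulic radius R = A/P = 9.269/9.08 = 1.021 m.
Manning's equation: Q = (1/n) A R^(2/3) S^(1/2) = (1/0.013) × 9.269 × 1.021^(2/3) × 0.0089^(1/2) = 68.2 m³/s.

Q = 68.2 m³/s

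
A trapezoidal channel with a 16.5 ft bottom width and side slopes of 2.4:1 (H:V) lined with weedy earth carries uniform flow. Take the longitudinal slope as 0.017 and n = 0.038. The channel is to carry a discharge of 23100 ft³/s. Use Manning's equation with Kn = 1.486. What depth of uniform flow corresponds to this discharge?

y_n = 17.4 ft

Manning's equation rearranged: A R^(2/3) = nQ / (1.486·√S) = 0.038 × 23100 / (1.486 × √0.017) = 4531.
At y = 14.1 ft: A R^(2/3) = 2816 — short.
At y = 21 ft: A R^(2/3) = 7023 — over.
At y = 17.4 ft: A R^(2/3) = 4539 — close enough.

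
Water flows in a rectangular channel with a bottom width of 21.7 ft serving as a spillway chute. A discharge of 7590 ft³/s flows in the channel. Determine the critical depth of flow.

For a rectangular channel, critical depth y_c = (q²/g)^(1/3) where q = Q/b = 7590/21.7 = 349.8 ft²/s.
So y_c = (349.8²/32.2)^(1/3) = 15.6 ft.

y_c = 15.6 ft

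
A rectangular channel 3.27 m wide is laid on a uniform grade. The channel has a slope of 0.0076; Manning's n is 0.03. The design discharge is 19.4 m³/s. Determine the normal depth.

y_n = 2.15 m

Manning's equation rearranged: A R^(2/3) = nQ / (1·√S) = 0.03 × 19.4 / (√0.0076) = 6.676.
At y = 2.71 m: A R^(2/3) = 8.978 — high.
At y = 1.92 m: A R^(2/3) = 5.779 — low.
At y = 2.15 m: A R^(2/3) = 6.692 — matches.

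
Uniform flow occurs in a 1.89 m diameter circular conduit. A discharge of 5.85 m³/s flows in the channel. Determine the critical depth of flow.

At critical depth, Q² T / (g A³) = 1, i.e. A³/T = Q²/g = 5.85²/9.81 = 3.489.
Try y = 0.808 m: A³/T = 0.8022 — short.
Try y = 1.43 m: A³/T = 7.282 — over.
Try y = 1.19 m: A³/T = 3.528 — close enough.

y_c = 1.19 m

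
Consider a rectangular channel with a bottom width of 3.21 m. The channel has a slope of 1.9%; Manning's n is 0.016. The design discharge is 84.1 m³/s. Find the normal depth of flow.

y_n = 2.96 m

Manning's equation rearranged: A R^(2/3) = nQ / (1·√S) = 0.016 × 84.1 / (√0.019) = 9.762.
Trying y = 2.02 m: A R^(2/3) = 6.019 — low.
Trying y = 2.96 m: A R^(2/3) = 9.758 — matches.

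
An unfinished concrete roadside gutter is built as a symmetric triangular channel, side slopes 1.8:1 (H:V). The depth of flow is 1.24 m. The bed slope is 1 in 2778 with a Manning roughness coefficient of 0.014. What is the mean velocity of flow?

V = 0.901 m/s

For a triangular section with side slope z = 1.8: A = zy² = 1.8×1.24² = 2.768 m²; P = 2y√(1+z²) = 2×1.24×2.059 = 5.107 m.
Hydraulic radius R = A/P = 2.768/5.107 = 0.542 m.
From Manning's equation, V = (1/n) R^(2/3) S^(1/2) = (1/0.014) × 0.542^(2/3) × 0.00036^(1/2) = 0.901 m/s.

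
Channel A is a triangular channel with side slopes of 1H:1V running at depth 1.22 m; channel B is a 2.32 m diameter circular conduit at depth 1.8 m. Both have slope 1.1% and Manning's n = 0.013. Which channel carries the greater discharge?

channel B

Channel A: For a triangular section with side slope z = 1: A = zy² = 1×1.22² = 1.488 m²; P = 2y√(1+z²) = 2×1.22×1.414 = 3.451 m. Hydraulic radius R = A/P = 1.488/3.451 = 0.4313 m. Q_A = (1/0.013)·1.488·0.4313^(2/3)·√0.011 = 6.855 m³/s.
Channel B: For a circular section of diameter D = 2.32 m at depth y = 1.8 m, the central angle is θ = 2 arccos(1 − 2y/D) = 4.31 rad. Then A = (D²/8)(θ − sin θ) = 3.519 m² and P = Dθ/2 = 5 m. Hydraulic radius R = A/P = 3.519/5 = 0.7038 m. Q_B = (1/0.013)·3.519·0.7038^(2/3)·√0.011 = 22.47 m³/s.
Q_A = 6.855 m³/s vs Q_B = 22.47 m³/s, so channel B carries more.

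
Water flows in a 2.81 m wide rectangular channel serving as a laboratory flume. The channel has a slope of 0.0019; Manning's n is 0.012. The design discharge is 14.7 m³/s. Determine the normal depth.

Manning's equation rearranged: A R^(2/3) = nQ / (1·√S) = 0.012 × 14.7 / (√0.0019) = 4.047.
At y = 1.18 m: A R^(2/3) = 2.466 — low.
At y = 2.04 m: A R^(2/3) = 5.071 — high.
At y = 1.71 m: A R^(2/3) = 4.041 — ≈ 4.047.

y_n = 1.71 m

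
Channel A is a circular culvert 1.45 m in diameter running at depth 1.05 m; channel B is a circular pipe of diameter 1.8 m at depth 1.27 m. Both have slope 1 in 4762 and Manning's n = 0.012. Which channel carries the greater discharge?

Channel A: For a circular section of diameter D = 1.45 m at depth y = 1.05 m, the central angle is θ = 2 arccos(1 − 2y/D) = 4.071 rad. Then A = (D²/8)(θ − sin θ) = 1.281 m² and P = Dθ/2 = 2.952 m. Hydraulic radius R = A/P = 1.281/2.952 = 0.4339 m. Q_A = (1/0.012)·1.281·0.4339^(2/3)·√0.00021 = 0.8863 m³/s.
Channel B: For a circular section of diameter D = 1.8 m at depth y = 1.27 m, the central angle is θ = 2 arccos(1 − 2y/D) = 3.989 rad. Then A = (D²/8)(θ − sin θ) = 1.919 m² and P = Dθ/2 = 3.59 m. Hydraulic radius R = A/P = 1.919/3.59 = 0.5346 m. Q_B = (1/0.012)·1.919·0.5346^(2/3)·√0.00021 = 1.526 m³/s.
Q_A = 0.8863 m³/s vs Q_B = 1.526 m³/s, so channel B carries more.

channel B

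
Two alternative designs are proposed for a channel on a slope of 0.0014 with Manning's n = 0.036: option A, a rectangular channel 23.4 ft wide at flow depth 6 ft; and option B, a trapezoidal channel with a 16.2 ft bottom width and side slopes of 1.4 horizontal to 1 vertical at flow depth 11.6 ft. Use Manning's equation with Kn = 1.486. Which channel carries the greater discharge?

Channel A: Flow area A = b·y = 23.4 × 6 = 140.4 ft². Wetted perimeter P = b + 2y = 23.4 + 2×6 = 35.4 ft. Hydraulic radius R = A/P = 140.4/35.4 = 3.966 ft. Q_A = (1.486/0.036)·140.4·3.966^(2/3)·√0.0014 = 543.3 ft³/s.
Channel B: With bottom width b = 16.2 ft and side slope z = 1.4: A = (b + zy)y = (16.2 + 1.4×11.6)×11.6 = 376.3 ft²; P = b + 2y√(1+z²) = 16.2 + 2×11.6×1.72 = 56.11 ft. Hydraulic radius R = A/P = 376.3/56.11 = 6.706 ft. Q_B = (1.486/0.036)·376.3·6.706^(2/3)·√0.0014 = 2067 ft³/s.
Q_A = 543.3 ft³/s vs Q_B = 2067 ft³/s, so channel B carries more.

channel B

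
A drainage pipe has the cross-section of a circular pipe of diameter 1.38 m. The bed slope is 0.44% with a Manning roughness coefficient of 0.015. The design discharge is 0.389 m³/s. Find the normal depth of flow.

y_n = 0.322 m

Manning's equation rearranged: A R^(2/3) = nQ / (1·√S) = 0.015 × 0.389 / (√0.0044) = 0.08797.
Trying y = 0.286 m: A R^(2/3) = 0.06924 — too small.
Trying y = 0.378 m: A R^(2/3) = 0.1207 — too large.
Trying y = 0.322 m: A R^(2/3) = 0.08785 — matches.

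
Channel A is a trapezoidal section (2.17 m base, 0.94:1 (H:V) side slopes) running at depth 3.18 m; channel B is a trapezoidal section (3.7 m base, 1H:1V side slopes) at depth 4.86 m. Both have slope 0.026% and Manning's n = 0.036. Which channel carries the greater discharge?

Channel A: With bottom width b = 2.17 m and side slope z = 0.94: A = (b + zy)y = (2.17 + 0.94×3.18)×3.18 = 16.41 m²; P = b + 2y√(1+z²) = 2.17 + 2×3.18×1.372 = 10.9 m. Hydraulic radius R = A/P = 16.41/10.9 = 1.505 m. Q_A = (1/0.036)·16.41·1.505^(2/3)·√0.00026 = 9.652 m³/s.
Channel B: With bottom width b = 3.7 m and side slope z = 1: A = (b + zy)y = (3.7 + 1×4.86)×4.86 = 41.6 m²; P = b + 2y√(1+z²) = 3.7 + 2×4.86×1.414 = 17.45 m. Hydraulic radius R = A/P = 41.6/17.45 = 2.385 m. Q_B = (1/0.036)·41.6·2.385^(2/3)·√0.00026 = 33.26 m³/s.
Q_A = 9.652 m³/s vs Q_B = 33.26 m³/s, so channel B carries more.

channel B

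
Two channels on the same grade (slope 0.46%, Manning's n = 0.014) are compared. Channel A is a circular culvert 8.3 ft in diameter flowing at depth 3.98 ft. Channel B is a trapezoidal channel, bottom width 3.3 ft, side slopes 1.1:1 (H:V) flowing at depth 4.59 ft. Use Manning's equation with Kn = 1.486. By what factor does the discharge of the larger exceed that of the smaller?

1.61

Channel A: For a circular section of diameter D = 8.3 ft at depth y = 3.98 ft, the central angle is θ = 2 arccos(1 − 2y/D) = 3.06 rad. Then A = (D²/8)(θ − sin θ) = 25.64 ft² and P = Dθ/2 = 12.7 ft. Hydraulic radius R = A/P = 25.64/12.7 = 2.019 ft. Q_A = (1.486/0.014)·25.64·2.019^(2/3)·√0.0046 = 294.9 ft³/s.
Channel B: With bottom width b = 3.3 ft and side slope z = 1.1: A = (b + zy)y = (3.3 + 1.1×4.59)×4.59 = 38.32 ft²; P = b + 2y√(1+z²) = 3.3 + 2×4.59×1.487 = 16.95 ft. Hydraulic radius R = A/P = 38.32/16.95 = 2.261 ft. Q_B = (1.486/0.014)·38.32·2.261^(2/3)·√0.0046 = 475.3 ft³/s.
The larger discharge is 475.3 ft³/s and the smaller is 294.9 ft³/s; the ratio is 1.61.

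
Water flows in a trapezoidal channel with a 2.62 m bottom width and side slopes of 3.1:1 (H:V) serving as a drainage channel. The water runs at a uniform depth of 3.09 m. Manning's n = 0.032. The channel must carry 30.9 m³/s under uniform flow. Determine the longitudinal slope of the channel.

With bottom width b = 2.62 m and side slope z = 3.1: A = (b + zy)y = (2.62 + 3.1×3.09)×3.09 = 37.69 m²; P = b + 2y√(1+z²) = 2.62 + 2×3.09×3.257 = 22.75 m.
Hydraulic radius R = A/P = 37.69/22.75 = 1.657 m.
From Manning's equation, S = [nQ / (1 A R^(2/3))]² = [0.032 × 30.9 / (1 × 37.69 × 1.657^(2/3))]² = 0.000351.

S = 0.000351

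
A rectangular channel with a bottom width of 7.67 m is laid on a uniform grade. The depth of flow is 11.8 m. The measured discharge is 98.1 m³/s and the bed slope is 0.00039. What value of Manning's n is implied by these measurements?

Flow area A = b·y = 7.67 × 11.8 = 90.51 m². Wetted perimeter P = b + 2y = 7.67 + 2×11.8 = 31.27 m.
Hydraulic radius R = A/P = 90.51/31.27 = 2.894 m.
Rearranging Manning's equation: n = (1/Q) A R^(2/3) S^(1/2) = (1/98.1) × 90.51 × 2.894^(2/3) × √0.00039 = 0.037.

n = 0.037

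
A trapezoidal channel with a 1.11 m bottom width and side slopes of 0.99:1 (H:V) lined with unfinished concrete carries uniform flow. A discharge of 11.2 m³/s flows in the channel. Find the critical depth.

y_c = 1.45 m

At critical depth, Q² T / (g A³) = 1, i.e. A³/T = Q²/g = 11.2²/9.81 = 12.79.
Try y = 1.17 m: A³/T = 5.455 — too small.
Try y = 1.45 m: A³/T = 12.63 — ≈ 12.79.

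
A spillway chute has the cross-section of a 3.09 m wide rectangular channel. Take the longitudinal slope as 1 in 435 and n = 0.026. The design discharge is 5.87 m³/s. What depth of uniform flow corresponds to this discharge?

y_n = 1.3 m

Manning's equation rearranged: A R^(2/3) = nQ / (1·√S) = 0.026 × 5.87 / (√0.002299) = 3.183.
At y = 1.45 m: A R^(2/3) = 3.692 — high.
At y = 1.11 m: A R^(2/3) = 2.563 — low.
At y = 1.3 m: A R^(2/3) = 3.185 — matches.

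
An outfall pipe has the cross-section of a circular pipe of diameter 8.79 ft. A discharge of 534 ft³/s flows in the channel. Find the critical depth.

At critical depth, Q² T / (g A³) = 1, i.e. A³/T = Q²/g = 534²/32.2 = 8856.
Try y = 5.06 ft: A³/T = 5444 — low.
Try y = 6.53 ft: A³/T = 14700 — high.
Try y = 5.74 ft: A³/T = 8839 — matches.

y_c = 5.74 ft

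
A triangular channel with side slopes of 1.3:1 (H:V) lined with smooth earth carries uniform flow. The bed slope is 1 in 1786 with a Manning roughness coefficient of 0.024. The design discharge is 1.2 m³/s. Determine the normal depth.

y_n = 1.23 m

Manning's equation rearranged: A R^(2/3) = nQ / (1·√S) = 0.024 × 1.2 / (√0.0005599) = 1.217.
At y = 1.57 m: A R^(2/3) = 2.335 — over.
At y = 1.23 m: A R^(2/3) = 1.218 — ≈ 1.217.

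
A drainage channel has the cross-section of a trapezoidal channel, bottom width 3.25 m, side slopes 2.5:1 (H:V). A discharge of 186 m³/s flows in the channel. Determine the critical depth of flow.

At critical depth, Q² T / (g A³) = 1, i.e. A³/T = Q²/g = 186²/9.81 = 3527.
Try y = 4.05 m: A³/T = 6764 — high.
Try y = 2.8 m: A³/T = 1370 — low.
Try y = 3.49 m: A³/T = 3526 — ≈ 3527.

y_c = 3.49 m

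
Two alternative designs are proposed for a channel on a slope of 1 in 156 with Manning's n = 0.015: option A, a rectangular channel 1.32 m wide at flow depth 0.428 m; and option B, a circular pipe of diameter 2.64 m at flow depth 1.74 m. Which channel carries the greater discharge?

Channel A: Flow area A = b·y = 1.32 × 0.428 = 0.565 m². Wetted perimeter P = b + 2y = 1.32 + 2×0.428 = 2.176 m. Hydraulic radius R = A/P = 0.565/2.176 = 0.2596 m. Q_A = (1/0.015)·0.565·0.2596^(2/3)·√0.00641 = 1.227 m³/s.
Channel B: For a circular section of diameter D = 2.64 m at depth y = 1.74 m, the central angle is θ = 2 arccos(1 − 2y/D) = 3.789 rad. Then A = (D²/8)(θ − sin θ) = 3.827 m² and P = Dθ/2 = 5.002 m. Hydraulic radius R = A/P = 3.827/5.002 = 0.7651 m. Q_B = (1/0.015)·3.827·0.7651^(2/3)·√0.00641 = 17.09 m³/s.
Q_A = 1.227 m³/s vs Q_B = 17.09 m³/s, so channel B carries more.

channel B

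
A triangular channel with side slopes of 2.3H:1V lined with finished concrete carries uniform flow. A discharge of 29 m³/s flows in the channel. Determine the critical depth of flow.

y_c = 2.01 m

At critical depth, Q² T / (g A³) = 1, i.e. A³/T = Q²/g = 29²/9.81 = 85.73.
Try y = 1.44 m: A³/T = 16.38 — short.
Try y = 2.39 m: A³/T = 206.3 — over.
Try y = 2.01 m: A³/T = 86.78 — matches.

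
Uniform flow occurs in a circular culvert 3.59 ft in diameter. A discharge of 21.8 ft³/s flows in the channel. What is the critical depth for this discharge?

y_c = 1.42 ft

At critical depth, Q² T / (g A³) = 1, i.e. A³/T = Q²/g = 21.8²/32.2 = 14.76.
Trying y = 1.12 ft: A³/T = 5.893 — low.
Trying y = 1.79 ft: A³/T = 35.73 — high.
Trying y = 1.42 ft: A³/T = 14.72 — close enough.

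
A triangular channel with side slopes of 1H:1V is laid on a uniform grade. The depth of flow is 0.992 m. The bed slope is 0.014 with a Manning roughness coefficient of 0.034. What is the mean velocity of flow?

For a triangular section with side slope z = 1: A = zy² = 1×0.992² = 0.9841 m²; P = 2y√(1+z²) = 2×0.992×1.414 = 2.806 m.
Hydraulic radius R = A/P = 0.9841/2.806 = 0.3507 m.
From Manning's equation, V = (1/n) R^(2/3) S^(1/2) = (1/0.034) × 0.3507^(2/3) × 0.014^(1/2) = 1.73 m/s.

V = 1.73 m/s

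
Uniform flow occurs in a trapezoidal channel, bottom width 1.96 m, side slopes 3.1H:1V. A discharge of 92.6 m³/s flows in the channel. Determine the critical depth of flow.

At critical depth, Q² T / (g A³) = 1, i.e. A³/T = Q²/g = 92.6²/9.81 = 874.1.
At y = 2.88 m: A³/T = 1556 — high.
At y = 2.54 m: A³/T = 880.1 — close enough.

y_c = 2.54 m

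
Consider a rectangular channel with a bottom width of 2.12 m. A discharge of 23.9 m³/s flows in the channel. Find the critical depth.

y_c = 2.35 m

For a rectangular channel, critical depth y_c = (q²/g)^(1/3) where q = Q/b = 23.9/2.12 = 11.27 m²/s.
So y_c = (11.27²/9.81)^(1/3) = 2.35 m.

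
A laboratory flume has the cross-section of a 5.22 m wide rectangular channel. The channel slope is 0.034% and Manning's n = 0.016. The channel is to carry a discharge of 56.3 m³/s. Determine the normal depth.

y_n = 6.23 m

Manning's equation rearranged: A R^(2/3) = nQ / (1·√S) = 0.016 × 56.3 / (√0.00034) = 48.85.
Trying y = 7.02 m: A R^(2/3) = 56.27 — over.
Trying y = 4.8 m: A R^(2/3) = 35.56 — short.
Trying y = 6.23 m: A R^(2/3) = 48.82 — matches.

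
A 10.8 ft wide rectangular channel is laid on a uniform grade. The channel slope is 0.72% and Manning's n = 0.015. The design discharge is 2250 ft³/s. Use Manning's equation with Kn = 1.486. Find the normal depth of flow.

Manning's equation rearranged: A R^(2/3) = nQ / (1.486·√S) = 0.015 × 2250 / (1.486 × √0.0072) = 267.7.
At y = 7.46 ft: A R^(2/3) = 172.5 — low.
At y = 12.4 ft: A R^(2/3) = 323.9 — high.
At y = 10.6 ft: A R^(2/3) = 267.8 — close enough.

y_n = 10.6 ft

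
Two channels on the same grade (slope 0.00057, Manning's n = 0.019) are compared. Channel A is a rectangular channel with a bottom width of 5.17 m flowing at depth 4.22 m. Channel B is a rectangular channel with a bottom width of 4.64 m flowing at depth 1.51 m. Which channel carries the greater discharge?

Channel A: Flow area A = b·y = 5.17 × 4.22 = 21.82 m². Wetted perimeter P = b + 2y = 5.17 + 2×4.22 = 13.61 m. Hydraulic radius R = A/P = 21.82/13.61 = 1.603 m. Q_A = (1/0.019)·21.82·1.603^(2/3)·√0.00057 = 37.55 m³/s.
Channel B: Flow area A = b·y = 4.64 × 1.51 = 7.006 m². Wetted perimeter P = b + 2y = 4.64 + 2×1.51 = 7.66 m. Hydraulic radius R = A/P = 7.006/7.66 = 0.9147 m. Q_B = (1/0.019)·7.006·0.9147^(2/3)·√0.00057 = 8.296 m³/s.
Q_A = 37.55 m³/s vs Q_B = 8.296 m³/s, so channel A carries more.

channel A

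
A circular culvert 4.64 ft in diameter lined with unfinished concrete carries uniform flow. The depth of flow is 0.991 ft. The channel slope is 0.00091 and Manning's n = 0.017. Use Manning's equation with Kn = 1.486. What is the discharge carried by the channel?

For a circular section of diameter D = 4.64 ft at depth y = 0.991 ft, the central angle is θ = 2 arccos(1 − 2y/D) = 1.922 rad. Then A = (D²/8)(θ − sin θ) = 2.644 ft² and P = Dθ/2 = 4.458 ft.
Hydraulic radius R = A/P = 2.644/4.458 = 0.5931 ft.
Manning's equation: Q = (1.486/n) A R^(2/3) S^(1/2) = (1.486/0.017) × 2.644 × 0.5931^(2/3) × 0.00091^(1/2) = 4.92 ft³/s.

Q = 4.92 ft³/s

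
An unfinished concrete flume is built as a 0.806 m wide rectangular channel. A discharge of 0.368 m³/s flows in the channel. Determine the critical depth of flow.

y_c = 0.277 m

For a rectangular channel, critical depth y_c = (q²/g)^(1/3) where q = Q/b = 0.368/0.806 = 0.4566 m²/s.
So y_c = (0.4566²/9.81)^(1/3) = 0.277 m.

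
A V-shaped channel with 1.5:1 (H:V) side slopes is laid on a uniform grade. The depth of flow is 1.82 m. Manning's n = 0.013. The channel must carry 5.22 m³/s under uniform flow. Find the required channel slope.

S = 0.00027

For a triangular section with side slope z = 1.5: A = zy² = 1.5×1.82² = 4.969 m²; P = 2y√(1+z²) = 2×1.82×1.803 = 6.562 m.
Hydraulic radius R = A/P = 4.969/6.562 = 0.7572 m.
From Manning's equation, S = [nQ / (1 A R^(2/3))]² = [0.013 × 5.22 / (1 × 4.969 × 0.7572^(2/3))]² = 0.00027.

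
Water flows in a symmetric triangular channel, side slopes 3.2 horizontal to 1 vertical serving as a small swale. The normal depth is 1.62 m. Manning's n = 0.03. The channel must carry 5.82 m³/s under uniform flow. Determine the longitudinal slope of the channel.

For a triangular section with side slope z = 3.2: A = zy² = 3.2×1.62² = 8.398 m²; P = 2y√(1+z²) = 2×1.62×3.353 = 10.86 m.
Hydraulic radius R = A/P = 8.398/10.86 = 0.7731 m.
From Manning's equation, S = [nQ / (1 A R^(2/3))]² = [0.03 × 5.82 / (1 × 8.398 × 0.7731^(2/3))]² = 0.000609.

S = 0.000609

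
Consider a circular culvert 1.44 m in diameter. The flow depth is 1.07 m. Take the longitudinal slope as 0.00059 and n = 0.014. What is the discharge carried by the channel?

For a circular section of diameter D = 1.44 m at depth y = 1.07 m, the central angle is θ = 2 arccos(1 − 2y/D) = 4.157 rad. Then A = (D²/8)(θ − sin θ) = 1.298 m² and P = Dθ/2 = 2.993 m.
Hydraulic radius R = A/P = 1.298/2.993 = 0.4336 m.
Manning's equation: Q = (1/n) A R^(2/3) S^(1/2) = (1/0.014) × 1.298 × 0.4336^(2/3) × 0.00059^(1/2) = 1.29 m³/s.

Q = 1.29 m³/s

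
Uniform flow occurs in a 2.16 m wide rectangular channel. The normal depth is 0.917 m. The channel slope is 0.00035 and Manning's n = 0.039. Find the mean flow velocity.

V = 0.301 m/s

Flow area A = b·y = 2.16 × 0.917 = 1.981 m². Wetted perimeter P = b + 2y = 2.16 + 2×0.917 = 3.994 m.
Hydraulic radius R = A/P = 1.981/3.994 = 0.4959 m.
From Manning's equation, V = (1/n) R^(2/3) S^(1/2) = (1/0.039) × 0.4959^(2/3) × 0.00035^(1/2) = 0.301 m/s.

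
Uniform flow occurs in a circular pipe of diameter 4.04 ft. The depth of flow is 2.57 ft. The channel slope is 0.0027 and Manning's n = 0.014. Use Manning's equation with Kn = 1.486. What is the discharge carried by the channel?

Q = 52.2 ft³/s

For a circular section of diameter D = 4.04 ft at depth y = 2.57 ft, the central angle is θ = 2 arccos(1 − 2y/D) = 3.693 rad. Then A = (D²/8)(θ − sin θ) = 8.604 ft² and P = Dθ/2 = 7.46 ft.
Hydraulic radius R = A/P = 8.604/7.46 = 1.153 ft.
Manning's equation: Q = (1.486/n) A R^(2/3) S^(1/2) = (1.486/0.014) × 8.604 × 1.153^(2/3) × 0.0027^(1/2) = 52.2 ft³/s.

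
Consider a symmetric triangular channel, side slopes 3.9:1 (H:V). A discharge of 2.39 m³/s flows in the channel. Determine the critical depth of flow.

y_c = 0.598 m

At critical depth, Q² T / (g A³) = 1, i.e. A³/T = Q²/g = 2.39²/9.81 = 0.5823.
At y = 0.452 m: A³/T = 0.1435 — low.
At y = 0.695 m: A³/T = 1.233 — high.
At y = 0.598 m: A³/T = 0.5816 — ≈ 0.5823.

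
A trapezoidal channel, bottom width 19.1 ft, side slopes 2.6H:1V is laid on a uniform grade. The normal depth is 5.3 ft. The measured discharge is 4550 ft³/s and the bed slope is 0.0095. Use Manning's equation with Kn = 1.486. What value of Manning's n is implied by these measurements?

With bottom width b = 19.1 ft and side slope z = 2.6: A = (b + zy)y = (19.1 + 2.6×5.3)×5.3 = 174.3 ft²; P = b + 2y√(1+z²) = 19.1 + 2×5.3×2.786 = 48.63 ft.
Hydraulic radius R = A/P = 174.3/48.63 = 3.584 ft.
Rearranging Manning's equation: n = (1.486/Q) A R^(2/3) S^(1/2) = (1.486/4550) × 174.3 × 3.584^(2/3) × √0.0095 = 0.013.

n = 0.013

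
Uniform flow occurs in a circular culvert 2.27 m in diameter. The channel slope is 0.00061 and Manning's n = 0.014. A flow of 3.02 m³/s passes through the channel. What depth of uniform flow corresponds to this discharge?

Manning's equation rearranged: A R^(2/3) = nQ / (1·√S) = 0.014 × 3.02 / (√0.00061) = 1.712.
At y = 1.45 m: A R^(2/3) = 2.046 — over.
At y = 1 m: A R^(2/3) = 1.113 — short.
At y = 1.29 m: A R^(2/3) = 1.712 — close enough.

y_n = 1.29 m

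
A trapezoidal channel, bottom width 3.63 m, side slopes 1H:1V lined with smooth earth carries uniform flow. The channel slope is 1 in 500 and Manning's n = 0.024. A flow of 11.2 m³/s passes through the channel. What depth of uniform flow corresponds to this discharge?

y_n = 1.32 m

Manning's equation rearranged: A R^(2/3) = nQ / (1·√S) = 0.024 × 11.2 / (√0.002) = 6.011.
Trying y = 1.48 m: A R^(2/3) = 7.399 — too large.
Trying y = 1.32 m: A R^(2/3) = 6.034 — ≈ 6.011.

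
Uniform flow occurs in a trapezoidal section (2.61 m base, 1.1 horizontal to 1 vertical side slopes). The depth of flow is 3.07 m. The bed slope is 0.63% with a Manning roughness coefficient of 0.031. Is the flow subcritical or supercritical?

With bottom width b = 2.61 m and side slope z = 1.1: A = (b + zy)y = (2.61 + 1.1×3.07)×3.07 = 18.38 m²; P = b + 2y√(1+z²) = 2.61 + 2×3.07×1.487 = 11.74 m.
Hydraulic radius R = A/P = 18.38/11.74 = 1.566 m.
V = (1/n) R^(2/3) √S = (1/0.031) × 1.566^(2/3) × √0.0063 = 3.453 m/s. Hydraulic depth D_h = A/T = 18.38/9.364 = 1.963 m.
Froude number Fr = V/√(g·D_h) = 3.453/√(9.81×1.963) = 0.787, which is less than 1, so the flow is subcritical.

subcritical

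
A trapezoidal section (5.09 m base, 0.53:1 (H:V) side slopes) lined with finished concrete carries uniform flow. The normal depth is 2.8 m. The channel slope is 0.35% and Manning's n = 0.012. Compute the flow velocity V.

V = 6.77 m/s

With bottom width b = 5.09 m and side slope z = 0.53: A = (b + zy)y = (5.09 + 0.53×2.8)×2.8 = 18.41 m²; P = b + 2y√(1+z²) = 5.09 + 2×2.8×1.132 = 11.43 m.
Hydraulic radius R = A/P = 18.41/11.43 = 1.611 m.
From Manning's equation, V = (1/n) R^(2/3) S^(1/2) = (1/0.012) × 1.611^(2/3) × 0.0035^(1/2) = 6.77 m/s.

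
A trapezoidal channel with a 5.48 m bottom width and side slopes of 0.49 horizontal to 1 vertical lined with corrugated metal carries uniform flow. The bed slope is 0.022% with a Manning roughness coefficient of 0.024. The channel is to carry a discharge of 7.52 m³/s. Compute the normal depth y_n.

Manning's equation rearranged: A R^(2/3) = nQ / (1·√S) = 0.024 × 7.52 / (√0.00022) = 12.17.
At y = 2.1 m: A R^(2/3) = 16.66 — over.
At y = 1.49 m: A R^(2/3) = 9.569 — short.
At y = 1.73 m: A R^(2/3) = 12.18 — matches.

y_n = 1.73 m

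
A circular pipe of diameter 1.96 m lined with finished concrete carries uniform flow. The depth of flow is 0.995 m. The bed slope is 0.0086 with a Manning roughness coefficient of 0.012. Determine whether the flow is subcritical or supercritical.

supercritical

For a circular section of diameter D = 1.96 m at depth y = 0.995 m, the central angle is θ = 2 arccos(1 − 2y/D) = 3.172 rad. Then A = (D²/8)(θ − sin θ) = 1.538 m² and P = Dθ/2 = 3.109 m.
Hydraulic radius R = A/P = 1.538/3.109 = 0.4947 m.
V = (1/n) R^(2/3) √S = (1/0.012) × 0.4947^(2/3) × √0.0086 = 4.834 m/s. Hydraulic depth D_h = A/T = 1.538/1.96 = 0.7848 m.
Froude number Fr = V/√(g·D_h) = 4.834/√(9.81×0.7848) = 1.74, which is greater than 1, so the flow is supercritical.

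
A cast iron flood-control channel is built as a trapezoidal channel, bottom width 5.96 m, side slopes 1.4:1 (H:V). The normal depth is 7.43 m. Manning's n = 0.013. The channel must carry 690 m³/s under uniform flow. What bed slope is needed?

S = 0.0009

With bottom width b = 5.96 m and side slope z = 1.4: A = (b + zy)y = (5.96 + 1.4×7.43)×7.43 = 121.6 m²; P = b + 2y√(1+z²) = 5.96 + 2×7.43×1.72 = 31.53 m.
Hydraulic radius R = A/P = 121.6/31.53 = 3.856 m.
From Manning's equation, S = [nQ / (1 A R^(2/3))]² = [0.013 × 690 / (1 × 121.6 × 3.856^(2/3))]² = 0.0009.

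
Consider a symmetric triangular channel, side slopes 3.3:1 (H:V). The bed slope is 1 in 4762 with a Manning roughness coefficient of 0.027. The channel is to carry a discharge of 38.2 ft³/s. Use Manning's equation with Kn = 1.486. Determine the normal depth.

y_n = 3.28 ft

Manning's equation rearranged: A R^(2/3) = nQ / (1.486·√S) = 0.027 × 38.2 / (1.486 × √0.00021) = 47.9.
Trying y = 3.77 ft: A R^(2/3) = 69.51 — too large.
Trying y = 2.63 ft: A R^(2/3) = 26.61 — too small.
Trying y = 3.28 ft: A R^(2/3) = 47.95 — ≈ 47.9.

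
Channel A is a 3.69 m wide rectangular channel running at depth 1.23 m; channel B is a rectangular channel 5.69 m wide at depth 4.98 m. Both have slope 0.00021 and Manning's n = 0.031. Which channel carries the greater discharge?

Channel A: Flow area A = b·y = 3.69 × 1.23 = 4.539 m². Wetted perimeter P = b + 2y = 3.69 + 2×1.23 = 6.15 m. Hydraulic radius R = A/P = 4.539/6.15 = 0.738 m. Q_A = (1/0.031)·4.539·0.738^(2/3)·√0.00021 = 1.733 m³/s.
Channel B: Flow area A = b·y = 5.69 × 4.98 = 28.34 m². Wetted perimeter P = b + 2y = 5.69 + 2×4.98 = 15.65 m. Hydraulic radius R = A/P = 28.34/15.65 = 1.811 m. Q_B = (1/0.031)·28.34·1.811^(2/3)·√0.00021 = 19.68 m³/s.
Q_A = 1.733 m³/s vs Q_B = 19.68 m³/s, so channel B carries more.

channel B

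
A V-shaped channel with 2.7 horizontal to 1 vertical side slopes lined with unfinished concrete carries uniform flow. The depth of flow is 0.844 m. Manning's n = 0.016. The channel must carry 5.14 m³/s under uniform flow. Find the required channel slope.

For a triangular section with side slope z = 2.7: A = zy² = 2.7×0.844² = 1.923 m²; P = 2y√(1+z²) = 2×0.844×2.879 = 4.86 m.
Hydraulic radius R = A/P = 1.923/4.86 = 0.3957 m.
From Manning's equation, S = [nQ / (1 A R^(2/3))]² = [0.016 × 5.14 / (1 × 1.923 × 0.3957^(2/3))]² = 0.00629.

S = 0.00629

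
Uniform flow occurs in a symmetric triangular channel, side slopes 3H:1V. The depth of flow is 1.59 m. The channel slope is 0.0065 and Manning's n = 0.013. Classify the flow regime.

For a triangular section with side slope z = 3: A = zy² = 3×1.59² = 7.584 m²; P = 2y√(1+z²) = 2×1.59×3.162 = 10.06 m.
Hydraulic radius R = A/P = 7.584/10.06 = 0.7542 m.
V = (1/n) R^(2/3) √S = (1/0.013) × 0.7542^(2/3) × √0.0065 = 5.139 m/s. Hydraulic depth D_h = A/T = 7.584/9.54 = 0.795 m.
Froude number Fr = V/√(g·D_h) = 5.139/√(9.81×0.795) = 1.84, which is greater than 1, so the flow is supercritical.

supercritical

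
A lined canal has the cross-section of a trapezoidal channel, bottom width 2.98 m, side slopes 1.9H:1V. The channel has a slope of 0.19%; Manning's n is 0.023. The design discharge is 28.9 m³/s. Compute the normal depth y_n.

y_n = 2.01 m

Manning's equation rearranged: A R^(2/3) = nQ / (1·√S) = 0.023 × 28.9 / (√0.0019) = 15.25.
At y = 2.26 m: A R^(2/3) = 19.54 — high.
At y = 2.01 m: A R^(2/3) = 15.23 — matches.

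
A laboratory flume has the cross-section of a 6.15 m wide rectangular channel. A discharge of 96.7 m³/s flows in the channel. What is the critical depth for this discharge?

y_c = 2.93 m

For a rectangular channel, critical depth y_c = (q²/g)^(1/3) where q = Q/b = 96.7/6.15 = 15.72 m²/s.
So y_c = (15.72²/9.81)^(1/3) = 2.93 m.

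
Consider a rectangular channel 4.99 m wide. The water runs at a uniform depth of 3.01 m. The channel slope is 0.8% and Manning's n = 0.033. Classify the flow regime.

Flow area A = b·y = 4.99 × 3.01 = 15.02 m². Wetted perimeter P = b + 2y = 4.99 + 2×3.01 = 11.01 m.
Hydraulic radius R = A/P = 15.02/11.01 = 1.364 m.
V = (1/n) R^(2/3) √S = (1/0.033) × 1.364^(2/3) × √0.008 = 3.334 m/s. Hydraulic depth D_h = A/T = 15.02/4.99 = 3.01 m.
Froude number Fr = V/√(g·D_h) = 3.334/√(9.81×3.01) = 0.614, which is less than 1, so the flow is subcritical.

subcritical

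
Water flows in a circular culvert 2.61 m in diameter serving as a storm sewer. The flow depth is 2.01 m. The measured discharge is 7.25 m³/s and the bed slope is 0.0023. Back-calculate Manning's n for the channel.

For a circular section of diameter D = 2.61 m at depth y = 2.01 m, the central angle is θ = 2 arccos(1 − 2y/D) = 4.283 rad. Then A = (D²/8)(θ − sin θ) = 4.421 m² and P = Dθ/2 = 5.589 m.
Hydraulic radius R = A/P = 4.421/5.589 = 0.791 m.
Rearranging Manning's equation: n = (1/Q) A R^(2/3) S^(1/2) = (1/7.25) × 4.421 × 0.791^(2/3) × √0.0023 = 0.025.

n = 0.025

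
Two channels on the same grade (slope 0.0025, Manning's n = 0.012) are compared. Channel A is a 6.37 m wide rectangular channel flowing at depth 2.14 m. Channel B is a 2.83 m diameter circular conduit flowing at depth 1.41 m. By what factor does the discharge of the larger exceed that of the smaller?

Channel A: Flow area A = b·y = 6.37 × 2.14 = 13.63 m². Wetted perimeter P = b + 2y = 6.37 + 2×2.14 = 10.65 m. Hydraulic radius R = A/P = 13.63/10.65 = 1.28 m. Q_A = (1/0.012)·13.63·1.28^(2/3)·√0.0025 = 66.96 m³/s.
Channel B: For a circular section of diameter D = 2.83 m at depth y = 1.41 m, the central angle is θ = 2 arccos(1 − 2y/D) = 3.135 rad. Then A = (D²/8)(θ − sin θ) = 3.131 m² and P = Dθ/2 = 4.435 m. Hydraulic radius R = A/P = 3.131/4.435 = 0.7059 m. Q_B = (1/0.012)·3.131·0.7059^(2/3)·√0.0025 = 10.34 m³/s.
The larger discharge is 66.96 m³/s and the smaller is 10.34 m³/s; the ratio is 6.47.

6.47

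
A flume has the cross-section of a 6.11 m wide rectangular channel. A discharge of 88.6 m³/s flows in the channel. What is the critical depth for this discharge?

For a rectangular channel, critical depth y_c = (q²/g)^(1/3) where q = Q/b = 88.6/6.11 = 14.5 m²/s.
So y_c = (14.5²/9.81)^(1/3) = 2.78 m.

y_c = 2.78 m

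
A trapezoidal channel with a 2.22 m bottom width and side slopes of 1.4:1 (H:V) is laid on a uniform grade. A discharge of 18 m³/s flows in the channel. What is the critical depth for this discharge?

At critical depth, Q² T / (g A³) = 1, i.e. A³/T = Q²/g = 18²/9.81 = 33.03.
Trying y = 1.13 m: A³/T = 14.73 — too small.
Trying y = 1.4 m: A³/T = 32.64 — ≈ 33.03.

y_c = 1.4 m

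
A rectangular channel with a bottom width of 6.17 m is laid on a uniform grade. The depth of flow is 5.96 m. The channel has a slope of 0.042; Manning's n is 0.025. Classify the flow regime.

Flow area A = b·y = 6.17 × 5.96 = 36.77 m². Wetted perimeter P = b + 2y = 6.17 + 2×5.96 = 18.09 m.
Hydraulic radius R = A/P = 36.77/18.09 = 2.033 m.
V = (1/n) R^(2/3) √S = (1/0.025) × 2.033^(2/3) × √0.042 = 13.15 m/s. Hydraulic depth D_h = A/T = 36.77/6.17 = 5.96 m.
Froude number Fr = V/√(g·D_h) = 13.15/√(9.81×5.96) = 1.72, which is greater than 1, so the flow is supercritical.

supercritical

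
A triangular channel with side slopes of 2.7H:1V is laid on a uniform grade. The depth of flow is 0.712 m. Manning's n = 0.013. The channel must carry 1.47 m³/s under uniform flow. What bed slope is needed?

S = 0.000842

For a triangular section with side slope z = 2.7: A = zy² = 2.7×0.712² = 1.369 m²; P = 2y√(1+z²) = 2×0.712×2.879 = 4.1 m.
Hydraulic radius R = A/P = 1.369/4.1 = 0.3338 m.
From Manning's equation, S = [nQ / (1 A R^(2/3))]² = [0.013 × 1.47 / (1 × 1.369 × 0.3338^(2/3))]² = 0.000842.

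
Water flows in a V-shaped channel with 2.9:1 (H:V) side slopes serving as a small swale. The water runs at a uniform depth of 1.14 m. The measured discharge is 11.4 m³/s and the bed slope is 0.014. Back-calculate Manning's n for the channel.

n = 0.0259

For a triangular section with side slope z = 2.9: A = zy² = 2.9×1.14² = 3.769 m²; P = 2y√(1+z²) = 2×1.14×3.068 = 6.994 m.
Hydraulic radius R = A/P = 3.769/6.994 = 0.5389 m.
Rearranging Manning's equation: n = (1/Q) A R^(2/3) S^(1/2) = (1/11.4) × 3.769 × 0.5389^(2/3) × √0.014 = 0.0259.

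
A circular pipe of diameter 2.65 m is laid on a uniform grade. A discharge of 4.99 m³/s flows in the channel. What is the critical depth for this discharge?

At critical depth, Q² T / (g A³) = 1, i.e. A³/T = Q²/g = 4.99²/9.81 = 2.538.
Try y = 0.734 m: A³/T = 0.814 — too small.
Try y = 1.19 m: A³/T = 5.248 — too large.
Try y = 0.985 m: A³/T = 2.54 — matches.

y_c = 0.985 m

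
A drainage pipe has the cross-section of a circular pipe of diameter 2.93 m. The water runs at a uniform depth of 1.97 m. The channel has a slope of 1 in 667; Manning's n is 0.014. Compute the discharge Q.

Q = 12 m³/s

For a circular section of diameter D = 2.93 m at depth y = 1.97 m, the central angle is θ = 2 arccos(1 − 2y/D) = 3.845 rad. Then A = (D²/8)(θ − sin θ) = 4.821 m² and P = Dθ/2 = 5.634 m.
Hydraulic radius R = A/P = 4.821/5.634 = 0.8558 m.
Manning's equation: Q = (1/n) A R^(2/3) S^(1/2) = (1/0.014) × 4.821 × 0.8558^(2/3) × 0.001499^(1/2) = 12 m³/s.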